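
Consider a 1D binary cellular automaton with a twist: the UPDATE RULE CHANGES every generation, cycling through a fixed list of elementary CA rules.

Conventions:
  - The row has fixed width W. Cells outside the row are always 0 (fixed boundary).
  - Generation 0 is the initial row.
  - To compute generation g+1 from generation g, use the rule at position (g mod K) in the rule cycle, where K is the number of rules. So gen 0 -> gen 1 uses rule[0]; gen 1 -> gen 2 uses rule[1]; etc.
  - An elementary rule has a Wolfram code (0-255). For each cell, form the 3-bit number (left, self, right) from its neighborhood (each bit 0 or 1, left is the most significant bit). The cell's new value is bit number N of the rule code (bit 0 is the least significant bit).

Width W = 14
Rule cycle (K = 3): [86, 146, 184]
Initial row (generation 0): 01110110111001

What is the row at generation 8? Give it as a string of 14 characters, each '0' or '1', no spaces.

Answer: 10000011000001

Derivation:
Gen 0: 01110110111001
Gen 1 (rule 86): 10010010001111
Gen 2 (rule 146): 01101101010110
Gen 3 (rule 184): 01011010101101
Gen 4 (rule 86): 11001010100101
Gen 5 (rule 146): 00110000011000
Gen 6 (rule 184): 00101000010100
Gen 7 (rule 86): 01101100110110
Gen 8 (rule 146): 10000011000001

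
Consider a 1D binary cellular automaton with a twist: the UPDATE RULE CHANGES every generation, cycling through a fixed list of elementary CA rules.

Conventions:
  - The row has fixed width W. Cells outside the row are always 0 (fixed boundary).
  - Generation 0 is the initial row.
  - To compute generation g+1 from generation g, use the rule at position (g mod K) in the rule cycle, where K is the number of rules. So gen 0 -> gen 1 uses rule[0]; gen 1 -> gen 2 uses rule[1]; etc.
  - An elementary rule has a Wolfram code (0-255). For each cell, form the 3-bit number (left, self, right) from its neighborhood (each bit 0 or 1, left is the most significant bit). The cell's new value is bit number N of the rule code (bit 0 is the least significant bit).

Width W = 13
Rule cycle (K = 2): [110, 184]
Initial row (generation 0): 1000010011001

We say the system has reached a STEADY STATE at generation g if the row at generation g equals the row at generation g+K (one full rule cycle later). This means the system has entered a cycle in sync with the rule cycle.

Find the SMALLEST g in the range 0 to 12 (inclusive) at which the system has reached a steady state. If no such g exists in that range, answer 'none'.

Answer: none

Derivation:
Gen 0: 1000010011001
Gen 1 (rule 110): 1000110111011
Gen 2 (rule 184): 0100101110110
Gen 3 (rule 110): 1101111011110
Gen 4 (rule 184): 1011110111101
Gen 5 (rule 110): 1110011100111
Gen 6 (rule 184): 1101011010110
Gen 7 (rule 110): 1111111111110
Gen 8 (rule 184): 1111111111101
Gen 9 (rule 110): 1000000000111
Gen 10 (rule 184): 0100000000110
Gen 11 (rule 110): 1100000001110
Gen 12 (rule 184): 1010000001101
Gen 13 (rule 110): 1110000011111
Gen 14 (rule 184): 1101000011110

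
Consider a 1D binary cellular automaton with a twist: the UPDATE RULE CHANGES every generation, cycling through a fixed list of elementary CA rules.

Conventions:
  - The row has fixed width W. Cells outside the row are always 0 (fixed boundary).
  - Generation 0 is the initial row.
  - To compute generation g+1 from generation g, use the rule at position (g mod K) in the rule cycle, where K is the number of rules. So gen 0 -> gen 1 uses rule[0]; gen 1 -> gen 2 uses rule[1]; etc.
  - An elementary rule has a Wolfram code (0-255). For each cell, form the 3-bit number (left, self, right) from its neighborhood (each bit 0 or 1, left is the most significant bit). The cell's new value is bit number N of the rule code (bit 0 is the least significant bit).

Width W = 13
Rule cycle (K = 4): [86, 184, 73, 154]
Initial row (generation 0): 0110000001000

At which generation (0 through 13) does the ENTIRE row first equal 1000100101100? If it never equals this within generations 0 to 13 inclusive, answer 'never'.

Gen 0: 0110000001000
Gen 1 (rule 86): 1011000011100
Gen 2 (rule 184): 0110100011010
Gen 3 (rule 73): 0110001011000
Gen 4 (rule 154): 1101010010100
Gen 5 (rule 86): 0101011110110
Gen 6 (rule 184): 0010111101101
Gen 7 (rule 73): 1000100101100
Gen 8 (rule 154): 0101011001010
Gen 9 (rule 86): 1101001111011
Gen 10 (rule 184): 1010101110110
Gen 11 (rule 73): 0000001010110
Gen 12 (rule 154): 0000010000101
Gen 13 (rule 86): 0000111001101

Answer: 7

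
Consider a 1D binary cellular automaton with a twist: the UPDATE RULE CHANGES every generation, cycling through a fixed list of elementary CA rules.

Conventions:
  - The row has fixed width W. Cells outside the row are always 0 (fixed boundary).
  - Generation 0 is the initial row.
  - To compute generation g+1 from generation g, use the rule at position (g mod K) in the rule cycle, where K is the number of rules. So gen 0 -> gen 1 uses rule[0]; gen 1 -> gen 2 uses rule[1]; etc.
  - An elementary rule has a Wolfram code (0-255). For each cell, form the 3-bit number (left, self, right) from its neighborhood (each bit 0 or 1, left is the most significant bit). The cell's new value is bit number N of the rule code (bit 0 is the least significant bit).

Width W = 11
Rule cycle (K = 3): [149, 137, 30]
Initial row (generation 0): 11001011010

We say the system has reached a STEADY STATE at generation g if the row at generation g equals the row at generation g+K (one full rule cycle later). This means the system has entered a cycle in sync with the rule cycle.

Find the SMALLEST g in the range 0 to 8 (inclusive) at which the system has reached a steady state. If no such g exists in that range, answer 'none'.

Gen 0: 11001011010
Gen 1 (rule 149): 00101000011
Gen 2 (rule 137): 10000011010
Gen 3 (rule 30): 11000110011
Gen 4 (rule 149): 00110001000
Gen 5 (rule 137): 10100100011
Gen 6 (rule 30): 10111110110
Gen 7 (rule 149): 10011100001
Gen 8 (rule 137): 00011001100
Gen 9 (rule 30): 00110111010
Gen 10 (rule 149): 10000010011
Gen 11 (rule 137): 00111000010

Answer: none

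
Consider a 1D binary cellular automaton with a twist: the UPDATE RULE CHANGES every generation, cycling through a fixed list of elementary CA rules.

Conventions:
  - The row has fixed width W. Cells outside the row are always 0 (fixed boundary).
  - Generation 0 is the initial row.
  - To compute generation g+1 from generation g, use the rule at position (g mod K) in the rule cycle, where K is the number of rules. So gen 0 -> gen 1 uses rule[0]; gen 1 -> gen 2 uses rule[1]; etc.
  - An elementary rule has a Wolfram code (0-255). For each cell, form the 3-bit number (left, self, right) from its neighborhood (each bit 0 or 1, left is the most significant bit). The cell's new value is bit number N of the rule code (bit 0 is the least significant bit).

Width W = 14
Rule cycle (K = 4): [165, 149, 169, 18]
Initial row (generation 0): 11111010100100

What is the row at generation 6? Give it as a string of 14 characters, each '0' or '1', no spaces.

Answer: 00100011111001

Derivation:
Gen 0: 11111010100100
Gen 1 (rule 165): 01110111100101
Gen 2 (rule 149): 00100011010101
Gen 3 (rule 169): 10001010101010
Gen 4 (rule 18): 01010000000001
Gen 5 (rule 165): 01110111111101
Gen 6 (rule 149): 00100011111001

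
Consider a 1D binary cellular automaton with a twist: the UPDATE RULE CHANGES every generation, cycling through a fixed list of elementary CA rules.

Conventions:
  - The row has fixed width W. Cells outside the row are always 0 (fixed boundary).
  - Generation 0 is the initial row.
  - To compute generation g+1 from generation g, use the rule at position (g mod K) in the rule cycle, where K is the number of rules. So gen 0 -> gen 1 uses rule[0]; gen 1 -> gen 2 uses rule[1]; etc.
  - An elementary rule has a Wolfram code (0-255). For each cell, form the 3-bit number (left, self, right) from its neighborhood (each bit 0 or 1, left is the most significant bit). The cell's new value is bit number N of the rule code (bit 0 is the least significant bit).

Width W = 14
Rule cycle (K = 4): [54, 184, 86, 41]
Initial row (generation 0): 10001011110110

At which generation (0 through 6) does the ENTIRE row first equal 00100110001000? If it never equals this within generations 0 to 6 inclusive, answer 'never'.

Answer: 4

Derivation:
Gen 0: 10001011110110
Gen 1 (rule 54): 11011100001001
Gen 2 (rule 184): 10111010000100
Gen 3 (rule 86): 10001011001110
Gen 4 (rule 41): 00100110001000
Gen 5 (rule 54): 01111001011100
Gen 6 (rule 184): 01110100111010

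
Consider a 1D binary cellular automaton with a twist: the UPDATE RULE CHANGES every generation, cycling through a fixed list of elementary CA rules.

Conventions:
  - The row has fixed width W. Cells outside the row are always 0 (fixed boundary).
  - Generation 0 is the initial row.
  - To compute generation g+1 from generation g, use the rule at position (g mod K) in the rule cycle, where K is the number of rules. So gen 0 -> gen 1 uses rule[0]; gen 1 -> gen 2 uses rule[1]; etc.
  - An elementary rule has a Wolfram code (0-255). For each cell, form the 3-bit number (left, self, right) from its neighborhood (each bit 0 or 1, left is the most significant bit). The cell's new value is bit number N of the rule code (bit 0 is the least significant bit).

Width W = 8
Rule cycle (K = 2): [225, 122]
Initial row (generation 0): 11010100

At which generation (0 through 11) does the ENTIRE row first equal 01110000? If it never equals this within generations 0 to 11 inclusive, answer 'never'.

Answer: never

Derivation:
Gen 0: 11010100
Gen 1 (rule 225): 01101001
Gen 2 (rule 122): 11110110
Gen 3 (rule 225): 01111010
Gen 4 (rule 122): 11001101
Gen 5 (rule 225): 01000110
Gen 6 (rule 122): 10101111
Gen 7 (rule 225): 01010111
Gen 8 (rule 122): 10101101
Gen 9 (rule 225): 01010110
Gen 10 (rule 122): 10101111
Gen 11 (rule 225): 01010111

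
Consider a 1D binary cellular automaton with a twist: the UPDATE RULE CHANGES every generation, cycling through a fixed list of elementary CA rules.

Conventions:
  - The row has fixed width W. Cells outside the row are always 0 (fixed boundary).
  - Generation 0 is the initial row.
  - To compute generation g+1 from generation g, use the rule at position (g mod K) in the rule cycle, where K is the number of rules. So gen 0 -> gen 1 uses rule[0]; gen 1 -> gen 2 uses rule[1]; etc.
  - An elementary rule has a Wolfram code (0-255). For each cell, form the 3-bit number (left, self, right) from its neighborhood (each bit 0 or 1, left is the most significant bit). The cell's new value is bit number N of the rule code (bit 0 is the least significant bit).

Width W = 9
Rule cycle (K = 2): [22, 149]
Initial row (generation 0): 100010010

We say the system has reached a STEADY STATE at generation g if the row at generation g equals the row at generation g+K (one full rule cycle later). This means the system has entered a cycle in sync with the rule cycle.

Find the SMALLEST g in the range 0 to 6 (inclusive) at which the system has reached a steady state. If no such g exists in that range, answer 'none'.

Gen 0: 100010010
Gen 1 (rule 22): 110111111
Gen 2 (rule 149): 000011110
Gen 3 (rule 22): 000100001
Gen 4 (rule 149): 110111101
Gen 5 (rule 22): 000000001
Gen 6 (rule 149): 111111101
Gen 7 (rule 22): 000000001
Gen 8 (rule 149): 111111101

Answer: 5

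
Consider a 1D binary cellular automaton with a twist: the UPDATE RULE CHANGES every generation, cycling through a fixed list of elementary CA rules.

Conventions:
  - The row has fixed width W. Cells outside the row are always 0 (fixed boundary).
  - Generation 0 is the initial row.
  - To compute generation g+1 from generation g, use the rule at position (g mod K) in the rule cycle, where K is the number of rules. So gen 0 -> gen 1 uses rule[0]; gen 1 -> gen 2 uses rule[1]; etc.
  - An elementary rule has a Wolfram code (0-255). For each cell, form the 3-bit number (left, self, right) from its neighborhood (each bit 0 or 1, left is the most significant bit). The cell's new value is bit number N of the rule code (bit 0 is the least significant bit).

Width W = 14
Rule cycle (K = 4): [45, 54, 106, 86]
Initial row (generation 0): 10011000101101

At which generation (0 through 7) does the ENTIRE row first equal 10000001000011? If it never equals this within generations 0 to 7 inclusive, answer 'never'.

Answer: never

Derivation:
Gen 0: 10011000101101
Gen 1 (rule 45): 10010010111011
Gen 2 (rule 54): 11111111000100
Gen 3 (rule 106): 10000001001000
Gen 4 (rule 86): 11000011111100
Gen 5 (rule 45): 10011010000001
Gen 6 (rule 54): 11100111000011
Gen 7 (rule 106): 10101101000111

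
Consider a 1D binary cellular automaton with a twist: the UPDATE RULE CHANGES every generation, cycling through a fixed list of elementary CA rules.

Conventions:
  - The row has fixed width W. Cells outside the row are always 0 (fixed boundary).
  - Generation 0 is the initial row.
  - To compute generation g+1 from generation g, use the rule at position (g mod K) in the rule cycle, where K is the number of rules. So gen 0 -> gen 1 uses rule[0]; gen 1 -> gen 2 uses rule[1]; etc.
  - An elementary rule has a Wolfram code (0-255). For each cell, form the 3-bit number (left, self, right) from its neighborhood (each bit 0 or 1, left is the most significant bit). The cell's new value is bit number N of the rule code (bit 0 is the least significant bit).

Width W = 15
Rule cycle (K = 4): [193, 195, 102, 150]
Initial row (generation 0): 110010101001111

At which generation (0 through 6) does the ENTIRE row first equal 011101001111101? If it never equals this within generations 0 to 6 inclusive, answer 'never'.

Gen 0: 110010101001111
Gen 1 (rule 193): 010000000000111
Gen 2 (rule 195): 100111111111011
Gen 3 (rule 102): 101000000001101
Gen 4 (rule 150): 101100000010001
Gen 5 (rule 193): 000101111000100
Gen 6 (rule 195): 111000111011001

Answer: never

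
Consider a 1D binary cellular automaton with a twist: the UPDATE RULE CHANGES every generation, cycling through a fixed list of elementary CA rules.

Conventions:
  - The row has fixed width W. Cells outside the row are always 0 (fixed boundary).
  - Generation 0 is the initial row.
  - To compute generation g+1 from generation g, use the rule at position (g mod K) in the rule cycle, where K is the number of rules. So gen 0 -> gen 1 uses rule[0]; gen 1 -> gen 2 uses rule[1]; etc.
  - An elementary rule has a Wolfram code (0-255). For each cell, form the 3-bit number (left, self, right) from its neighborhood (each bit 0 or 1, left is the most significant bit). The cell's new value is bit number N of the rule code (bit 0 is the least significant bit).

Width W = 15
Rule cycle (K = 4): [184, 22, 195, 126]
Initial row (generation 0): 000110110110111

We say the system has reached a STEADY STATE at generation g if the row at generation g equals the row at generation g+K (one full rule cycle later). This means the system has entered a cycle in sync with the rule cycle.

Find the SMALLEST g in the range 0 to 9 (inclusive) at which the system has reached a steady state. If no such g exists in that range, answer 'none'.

Answer: none

Derivation:
Gen 0: 000110110110111
Gen 1 (rule 184): 000101101101110
Gen 2 (rule 22): 001100000000001
Gen 3 (rule 195): 110101111111110
Gen 4 (rule 126): 111111000000011
Gen 5 (rule 184): 111110100000010
Gen 6 (rule 22): 000000110000111
Gen 7 (rule 195): 111111010111011
Gen 8 (rule 126): 100001111101111
Gen 9 (rule 184): 010001111011110
Gen 10 (rule 22): 111010000000001
Gen 11 (rule 195): 011000111111110
Gen 12 (rule 126): 111101100000011
Gen 13 (rule 184): 111011010000010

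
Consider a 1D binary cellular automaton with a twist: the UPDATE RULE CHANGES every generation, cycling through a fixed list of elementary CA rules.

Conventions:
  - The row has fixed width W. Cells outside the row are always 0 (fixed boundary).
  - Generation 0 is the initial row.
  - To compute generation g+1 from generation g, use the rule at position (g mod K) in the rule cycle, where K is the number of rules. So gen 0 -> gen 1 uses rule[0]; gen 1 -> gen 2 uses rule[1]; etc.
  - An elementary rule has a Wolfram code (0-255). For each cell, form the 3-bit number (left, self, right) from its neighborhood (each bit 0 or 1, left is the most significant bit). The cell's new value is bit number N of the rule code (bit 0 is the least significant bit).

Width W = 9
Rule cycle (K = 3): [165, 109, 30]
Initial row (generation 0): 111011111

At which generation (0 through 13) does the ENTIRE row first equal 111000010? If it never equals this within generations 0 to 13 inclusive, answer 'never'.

Gen 0: 111011111
Gen 1 (rule 165): 010101110
Gen 2 (rule 109): 011111010
Gen 3 (rule 30): 110000011
Gen 4 (rule 165): 000111000
Gen 5 (rule 109): 110101011
Gen 6 (rule 30): 100101010
Gen 7 (rule 165): 100111110
Gen 8 (rule 109): 100100010
Gen 9 (rule 30): 111110111
Gen 10 (rule 165): 011101010
Gen 11 (rule 109): 010111110
Gen 12 (rule 30): 110100001
Gen 13 (rule 165): 001101101

Answer: never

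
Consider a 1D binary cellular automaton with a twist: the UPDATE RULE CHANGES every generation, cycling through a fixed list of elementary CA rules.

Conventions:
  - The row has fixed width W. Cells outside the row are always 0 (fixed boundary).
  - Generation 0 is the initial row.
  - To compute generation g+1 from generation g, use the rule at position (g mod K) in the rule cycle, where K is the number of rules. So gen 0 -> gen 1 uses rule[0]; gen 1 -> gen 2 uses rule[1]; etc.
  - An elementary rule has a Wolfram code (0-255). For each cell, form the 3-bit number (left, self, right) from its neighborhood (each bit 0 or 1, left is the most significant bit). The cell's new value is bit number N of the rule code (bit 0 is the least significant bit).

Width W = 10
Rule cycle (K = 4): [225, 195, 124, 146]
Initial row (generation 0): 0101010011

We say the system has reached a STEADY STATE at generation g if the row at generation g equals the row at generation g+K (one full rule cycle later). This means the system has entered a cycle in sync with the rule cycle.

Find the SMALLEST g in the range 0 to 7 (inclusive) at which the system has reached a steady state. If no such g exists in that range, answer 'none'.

Gen 0: 0101010011
Gen 1 (rule 225): 0010100001
Gen 2 (rule 195): 1100001110
Gen 3 (rule 124): 1110001011
Gen 4 (rule 146): 0101010000
Gen 5 (rule 225): 0010100111
Gen 6 (rule 195): 1100001011
Gen 7 (rule 124): 1110001111
Gen 8 (rule 146): 0101010110
Gen 9 (rule 225): 0010101010
Gen 10 (rule 195): 1100000000
Gen 11 (rule 124): 1110000000

Answer: none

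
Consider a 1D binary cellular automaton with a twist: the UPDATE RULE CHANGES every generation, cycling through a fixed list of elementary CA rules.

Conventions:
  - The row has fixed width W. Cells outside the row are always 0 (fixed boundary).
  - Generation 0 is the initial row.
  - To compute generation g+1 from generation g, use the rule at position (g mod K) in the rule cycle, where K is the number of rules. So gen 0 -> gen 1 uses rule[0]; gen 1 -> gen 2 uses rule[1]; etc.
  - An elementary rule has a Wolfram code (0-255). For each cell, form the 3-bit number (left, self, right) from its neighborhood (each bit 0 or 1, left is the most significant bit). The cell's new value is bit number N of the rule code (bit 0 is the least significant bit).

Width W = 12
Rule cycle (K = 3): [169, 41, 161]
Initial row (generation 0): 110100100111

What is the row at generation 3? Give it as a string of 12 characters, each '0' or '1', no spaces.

Answer: 000001101001

Derivation:
Gen 0: 110100100111
Gen 1 (rule 169): 101000000110
Gen 2 (rule 41): 010011110100
Gen 3 (rule 161): 000001101001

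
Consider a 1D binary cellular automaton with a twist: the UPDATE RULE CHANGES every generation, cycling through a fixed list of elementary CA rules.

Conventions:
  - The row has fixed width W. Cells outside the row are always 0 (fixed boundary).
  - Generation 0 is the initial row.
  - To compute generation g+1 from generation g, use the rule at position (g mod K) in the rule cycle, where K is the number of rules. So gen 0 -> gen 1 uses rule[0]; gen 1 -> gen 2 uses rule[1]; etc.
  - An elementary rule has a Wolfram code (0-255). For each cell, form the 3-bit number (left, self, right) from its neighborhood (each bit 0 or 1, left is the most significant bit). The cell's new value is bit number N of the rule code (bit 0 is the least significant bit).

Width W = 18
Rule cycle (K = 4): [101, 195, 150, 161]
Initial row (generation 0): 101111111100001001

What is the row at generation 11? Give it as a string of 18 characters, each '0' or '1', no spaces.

Gen 0: 101111111100001001
Gen 1 (rule 101): 110000000101101001
Gen 2 (rule 195): 010111111000100010
Gen 3 (rule 150): 110011110101110111
Gen 4 (rule 161): 000001101010101010
Gen 5 (rule 101): 111100111111111110
Gen 6 (rule 195): 011101011111111110
Gen 7 (rule 150): 101001001111111101
Gen 8 (rule 161): 010000000111111010
Gen 9 (rule 101): 010111110000001110
Gen 10 (rule 195): 100011110111110110
Gen 11 (rule 150): 110101100011100001

Answer: 110101100011100001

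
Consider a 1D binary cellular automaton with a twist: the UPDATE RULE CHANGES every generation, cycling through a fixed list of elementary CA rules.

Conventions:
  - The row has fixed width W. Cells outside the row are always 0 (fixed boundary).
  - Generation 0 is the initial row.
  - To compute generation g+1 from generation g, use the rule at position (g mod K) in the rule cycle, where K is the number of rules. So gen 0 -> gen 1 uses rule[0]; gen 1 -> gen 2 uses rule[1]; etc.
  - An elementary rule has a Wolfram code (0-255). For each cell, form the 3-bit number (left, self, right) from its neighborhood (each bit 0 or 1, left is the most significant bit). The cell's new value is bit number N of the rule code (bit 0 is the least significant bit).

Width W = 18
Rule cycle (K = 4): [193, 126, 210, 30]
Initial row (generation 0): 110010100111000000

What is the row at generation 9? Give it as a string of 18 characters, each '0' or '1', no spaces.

Answer: 010001100001111101

Derivation:
Gen 0: 110010100111000000
Gen 1 (rule 193): 010000000011011111
Gen 2 (rule 126): 111000000111110001
Gen 3 (rule 210): 011100001011111010
Gen 4 (rule 30): 110010011010000011
Gen 5 (rule 193): 010000001000111001
Gen 6 (rule 126): 111000011101101111
Gen 7 (rule 210): 011100101100100111
Gen 8 (rule 30): 110011101011111100
Gen 9 (rule 193): 010001100001111101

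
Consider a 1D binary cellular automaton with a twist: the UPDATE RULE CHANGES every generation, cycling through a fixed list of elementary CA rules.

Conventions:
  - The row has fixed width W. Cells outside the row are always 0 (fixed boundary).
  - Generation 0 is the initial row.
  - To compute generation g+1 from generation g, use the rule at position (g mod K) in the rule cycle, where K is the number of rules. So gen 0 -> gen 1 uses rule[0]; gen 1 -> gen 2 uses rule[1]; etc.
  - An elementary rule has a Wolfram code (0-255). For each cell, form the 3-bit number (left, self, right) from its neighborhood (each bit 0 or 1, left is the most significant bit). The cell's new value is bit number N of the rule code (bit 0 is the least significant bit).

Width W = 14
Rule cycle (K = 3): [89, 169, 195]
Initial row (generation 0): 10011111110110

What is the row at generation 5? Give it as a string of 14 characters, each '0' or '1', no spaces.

Gen 0: 10011111110110
Gen 1 (rule 89): 01010000010111
Gen 2 (rule 169): 00100111001110
Gen 3 (rule 195): 11001011010110
Gen 4 (rule 89): 11100011000111
Gen 5 (rule 169): 11001010010110

Answer: 11001010010110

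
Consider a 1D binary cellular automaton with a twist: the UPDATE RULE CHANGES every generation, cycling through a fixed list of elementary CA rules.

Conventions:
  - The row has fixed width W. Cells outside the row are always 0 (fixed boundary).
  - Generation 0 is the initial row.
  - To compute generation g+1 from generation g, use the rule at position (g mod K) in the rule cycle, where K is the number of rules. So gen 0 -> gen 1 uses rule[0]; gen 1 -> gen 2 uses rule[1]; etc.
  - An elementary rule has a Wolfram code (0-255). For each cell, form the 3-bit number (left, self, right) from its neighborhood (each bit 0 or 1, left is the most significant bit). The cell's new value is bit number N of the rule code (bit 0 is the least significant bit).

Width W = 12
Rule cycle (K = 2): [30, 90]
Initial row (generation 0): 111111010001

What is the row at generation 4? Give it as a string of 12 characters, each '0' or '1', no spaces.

Gen 0: 111111010001
Gen 1 (rule 30): 100000011011
Gen 2 (rule 90): 010000111011
Gen 3 (rule 30): 111001100010
Gen 4 (rule 90): 101111110101

Answer: 101111110101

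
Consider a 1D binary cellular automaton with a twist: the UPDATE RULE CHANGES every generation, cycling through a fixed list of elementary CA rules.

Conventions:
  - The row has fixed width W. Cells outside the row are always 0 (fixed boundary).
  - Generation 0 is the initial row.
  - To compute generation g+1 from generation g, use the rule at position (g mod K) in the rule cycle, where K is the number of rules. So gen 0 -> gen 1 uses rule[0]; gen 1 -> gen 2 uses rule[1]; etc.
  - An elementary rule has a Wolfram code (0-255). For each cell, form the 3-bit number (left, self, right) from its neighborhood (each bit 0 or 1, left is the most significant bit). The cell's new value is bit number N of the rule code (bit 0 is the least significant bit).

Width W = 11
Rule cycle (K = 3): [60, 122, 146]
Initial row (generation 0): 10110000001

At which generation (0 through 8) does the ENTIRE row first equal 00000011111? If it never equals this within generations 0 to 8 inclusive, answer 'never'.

Answer: 4

Derivation:
Gen 0: 10110000001
Gen 1 (rule 60): 11101000001
Gen 2 (rule 122): 10110100010
Gen 3 (rule 146): 00000010101
Gen 4 (rule 60): 00000011111
Gen 5 (rule 122): 00000110001
Gen 6 (rule 146): 00001001010
Gen 7 (rule 60): 00001101111
Gen 8 (rule 122): 00011111001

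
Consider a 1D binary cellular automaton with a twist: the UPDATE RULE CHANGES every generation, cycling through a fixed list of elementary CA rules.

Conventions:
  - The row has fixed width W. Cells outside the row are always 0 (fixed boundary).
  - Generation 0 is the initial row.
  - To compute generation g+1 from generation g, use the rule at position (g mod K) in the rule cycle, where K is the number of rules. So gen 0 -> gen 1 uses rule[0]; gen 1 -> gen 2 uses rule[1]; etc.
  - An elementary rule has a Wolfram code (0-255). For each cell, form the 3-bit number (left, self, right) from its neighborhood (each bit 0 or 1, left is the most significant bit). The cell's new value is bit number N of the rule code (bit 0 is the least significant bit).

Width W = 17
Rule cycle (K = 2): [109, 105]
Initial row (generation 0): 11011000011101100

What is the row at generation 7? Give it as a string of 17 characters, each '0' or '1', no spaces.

Answer: 01110011101110110

Derivation:
Gen 0: 11011000011101100
Gen 1 (rule 109): 11111011010111101
Gen 2 (rule 105): 10001111101100110
Gen 3 (rule 109): 10101000111100110
Gen 4 (rule 105): 01010010100100110
Gen 5 (rule 109): 01110011100100110
Gen 6 (rule 105): 01010010100000110
Gen 7 (rule 109): 01110011101110110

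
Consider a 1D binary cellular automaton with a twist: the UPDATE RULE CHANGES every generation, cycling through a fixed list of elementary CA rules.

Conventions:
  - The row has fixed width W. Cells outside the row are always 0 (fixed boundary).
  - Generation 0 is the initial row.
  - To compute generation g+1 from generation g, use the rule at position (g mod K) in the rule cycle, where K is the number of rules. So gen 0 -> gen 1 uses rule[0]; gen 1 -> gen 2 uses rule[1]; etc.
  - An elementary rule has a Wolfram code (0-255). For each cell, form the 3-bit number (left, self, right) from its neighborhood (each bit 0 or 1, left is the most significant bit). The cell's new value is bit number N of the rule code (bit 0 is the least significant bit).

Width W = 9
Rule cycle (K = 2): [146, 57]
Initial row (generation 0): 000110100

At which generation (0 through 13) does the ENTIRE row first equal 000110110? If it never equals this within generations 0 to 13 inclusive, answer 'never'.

Gen 0: 000110100
Gen 1 (rule 146): 001000010
Gen 2 (rule 57): 100111001
Gen 3 (rule 146): 011010110
Gen 4 (rule 57): 010101101
Gen 5 (rule 146): 100000000
Gen 6 (rule 57): 011111111
Gen 7 (rule 146): 101111110
Gen 8 (rule 57): 011000001
Gen 9 (rule 146): 100100010
Gen 10 (rule 57): 010011001
Gen 11 (rule 146): 101100110
Gen 12 (rule 57): 011010101
Gen 13 (rule 146): 100000000

Answer: never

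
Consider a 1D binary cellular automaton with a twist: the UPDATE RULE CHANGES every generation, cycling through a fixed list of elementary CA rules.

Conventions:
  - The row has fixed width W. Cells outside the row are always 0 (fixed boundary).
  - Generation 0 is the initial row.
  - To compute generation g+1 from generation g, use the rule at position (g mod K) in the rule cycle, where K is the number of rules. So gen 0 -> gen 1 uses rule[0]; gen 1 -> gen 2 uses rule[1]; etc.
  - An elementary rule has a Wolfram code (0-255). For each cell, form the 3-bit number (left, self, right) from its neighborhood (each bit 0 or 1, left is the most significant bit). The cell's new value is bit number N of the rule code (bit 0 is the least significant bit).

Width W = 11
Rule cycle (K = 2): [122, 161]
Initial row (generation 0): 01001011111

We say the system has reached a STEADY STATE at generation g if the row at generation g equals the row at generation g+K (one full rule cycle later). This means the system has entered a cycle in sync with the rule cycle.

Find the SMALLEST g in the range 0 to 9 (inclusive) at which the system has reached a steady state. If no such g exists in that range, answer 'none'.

Answer: 3

Derivation:
Gen 0: 01001011111
Gen 1 (rule 122): 10110110001
Gen 2 (rule 161): 01001000100
Gen 3 (rule 122): 10110101010
Gen 4 (rule 161): 01001010100
Gen 5 (rule 122): 10110101010
Gen 6 (rule 161): 01001010100
Gen 7 (rule 122): 10110101010
Gen 8 (rule 161): 01001010100
Gen 9 (rule 122): 10110101010
Gen 10 (rule 161): 01001010100
Gen 11 (rule 122): 10110101010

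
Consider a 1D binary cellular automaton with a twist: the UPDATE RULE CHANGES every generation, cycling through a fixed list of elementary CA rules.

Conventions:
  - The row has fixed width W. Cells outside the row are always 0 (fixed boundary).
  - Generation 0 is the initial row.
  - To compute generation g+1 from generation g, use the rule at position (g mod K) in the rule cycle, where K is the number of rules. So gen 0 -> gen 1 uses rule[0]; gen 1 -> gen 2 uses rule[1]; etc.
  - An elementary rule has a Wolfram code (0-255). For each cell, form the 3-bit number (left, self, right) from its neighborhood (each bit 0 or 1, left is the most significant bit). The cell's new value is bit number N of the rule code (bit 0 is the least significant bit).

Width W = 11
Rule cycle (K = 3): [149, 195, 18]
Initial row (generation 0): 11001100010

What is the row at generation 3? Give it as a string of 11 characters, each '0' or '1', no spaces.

Gen 0: 11001100010
Gen 1 (rule 149): 00100011011
Gen 2 (rule 195): 11001101001
Gen 3 (rule 18): 00110000110

Answer: 00110000110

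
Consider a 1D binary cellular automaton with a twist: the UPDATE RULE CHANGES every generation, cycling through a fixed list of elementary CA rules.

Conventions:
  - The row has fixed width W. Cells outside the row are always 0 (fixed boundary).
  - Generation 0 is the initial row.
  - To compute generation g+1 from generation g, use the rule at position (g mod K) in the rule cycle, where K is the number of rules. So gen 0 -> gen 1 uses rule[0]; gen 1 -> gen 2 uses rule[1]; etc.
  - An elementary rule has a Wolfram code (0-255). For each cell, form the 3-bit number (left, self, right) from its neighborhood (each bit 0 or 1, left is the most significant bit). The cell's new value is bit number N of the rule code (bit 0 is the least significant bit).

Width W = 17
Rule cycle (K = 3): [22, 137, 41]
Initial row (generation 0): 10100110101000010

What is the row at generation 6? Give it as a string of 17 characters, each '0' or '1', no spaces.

Answer: 10000011000000001

Derivation:
Gen 0: 10100110101000010
Gen 1 (rule 22): 10111000101100111
Gen 2 (rule 137): 00110010001000110
Gen 3 (rule 41): 10100000100010100
Gen 4 (rule 22): 10110001110110110
Gen 5 (rule 137): 00100101100100100
Gen 6 (rule 41): 10000011000000001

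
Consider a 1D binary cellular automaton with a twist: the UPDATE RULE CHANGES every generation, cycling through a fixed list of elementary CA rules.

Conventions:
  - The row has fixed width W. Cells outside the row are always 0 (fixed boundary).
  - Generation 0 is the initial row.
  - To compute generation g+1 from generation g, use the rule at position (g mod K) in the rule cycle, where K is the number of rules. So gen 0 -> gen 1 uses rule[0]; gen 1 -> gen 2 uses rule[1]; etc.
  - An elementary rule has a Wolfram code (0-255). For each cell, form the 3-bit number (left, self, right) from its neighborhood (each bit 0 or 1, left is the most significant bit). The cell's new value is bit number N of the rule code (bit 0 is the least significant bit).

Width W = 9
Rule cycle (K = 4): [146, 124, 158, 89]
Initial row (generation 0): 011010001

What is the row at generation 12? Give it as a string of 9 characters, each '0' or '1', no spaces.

Answer: 101000011

Derivation:
Gen 0: 011010001
Gen 1 (rule 146): 100001010
Gen 2 (rule 124): 110001111
Gen 3 (rule 158): 101011110
Gen 4 (rule 89): 000010011
Gen 5 (rule 146): 000101100
Gen 6 (rule 124): 000111110
Gen 7 (rule 158): 001111101
Gen 8 (rule 89): 101000100
Gen 9 (rule 146): 000101010
Gen 10 (rule 124): 000111111
Gen 11 (rule 158): 001111110
Gen 12 (rule 89): 101000011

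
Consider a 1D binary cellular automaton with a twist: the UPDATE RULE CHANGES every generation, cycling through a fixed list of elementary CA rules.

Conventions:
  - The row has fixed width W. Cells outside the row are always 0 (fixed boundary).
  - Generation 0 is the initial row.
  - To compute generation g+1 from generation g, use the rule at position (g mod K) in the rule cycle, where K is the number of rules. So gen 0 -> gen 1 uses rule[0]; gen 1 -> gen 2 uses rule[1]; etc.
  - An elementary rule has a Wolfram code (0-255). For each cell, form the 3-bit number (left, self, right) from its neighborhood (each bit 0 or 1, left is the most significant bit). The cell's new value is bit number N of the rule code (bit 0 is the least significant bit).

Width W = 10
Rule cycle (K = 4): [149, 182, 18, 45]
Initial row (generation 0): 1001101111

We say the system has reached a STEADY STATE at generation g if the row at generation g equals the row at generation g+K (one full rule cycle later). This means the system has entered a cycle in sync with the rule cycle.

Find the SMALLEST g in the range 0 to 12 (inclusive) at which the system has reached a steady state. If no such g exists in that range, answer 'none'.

Answer: 11

Derivation:
Gen 0: 1001101111
Gen 1 (rule 149): 1100000110
Gen 2 (rule 182): 0010001001
Gen 3 (rule 18): 0101010110
Gen 4 (rule 45): 0111111100
Gen 5 (rule 149): 0011111011
Gen 6 (rule 182): 0101110100
Gen 7 (rule 18): 1000000010
Gen 8 (rule 45): 1011111010
Gen 9 (rule 149): 1001110011
Gen 10 (rule 182): 1110101100
Gen 11 (rule 18): 0000000010
Gen 12 (rule 45): 1111111010
Gen 13 (rule 149): 0111110011
Gen 14 (rule 182): 1011101100
Gen 15 (rule 18): 0000000010
Gen 16 (rule 45): 1111111010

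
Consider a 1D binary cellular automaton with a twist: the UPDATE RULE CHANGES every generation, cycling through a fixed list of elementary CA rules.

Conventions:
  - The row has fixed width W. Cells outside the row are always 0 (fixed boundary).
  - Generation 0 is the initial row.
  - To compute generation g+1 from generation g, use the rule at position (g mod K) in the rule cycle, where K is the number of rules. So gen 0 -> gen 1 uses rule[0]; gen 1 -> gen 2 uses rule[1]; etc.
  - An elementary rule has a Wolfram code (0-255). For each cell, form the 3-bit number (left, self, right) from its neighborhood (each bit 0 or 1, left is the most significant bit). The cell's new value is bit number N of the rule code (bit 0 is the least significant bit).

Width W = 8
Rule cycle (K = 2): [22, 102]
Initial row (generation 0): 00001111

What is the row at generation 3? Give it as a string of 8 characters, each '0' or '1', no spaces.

Gen 0: 00001111
Gen 1 (rule 22): 00010000
Gen 2 (rule 102): 00110000
Gen 3 (rule 22): 01001000

Answer: 01001000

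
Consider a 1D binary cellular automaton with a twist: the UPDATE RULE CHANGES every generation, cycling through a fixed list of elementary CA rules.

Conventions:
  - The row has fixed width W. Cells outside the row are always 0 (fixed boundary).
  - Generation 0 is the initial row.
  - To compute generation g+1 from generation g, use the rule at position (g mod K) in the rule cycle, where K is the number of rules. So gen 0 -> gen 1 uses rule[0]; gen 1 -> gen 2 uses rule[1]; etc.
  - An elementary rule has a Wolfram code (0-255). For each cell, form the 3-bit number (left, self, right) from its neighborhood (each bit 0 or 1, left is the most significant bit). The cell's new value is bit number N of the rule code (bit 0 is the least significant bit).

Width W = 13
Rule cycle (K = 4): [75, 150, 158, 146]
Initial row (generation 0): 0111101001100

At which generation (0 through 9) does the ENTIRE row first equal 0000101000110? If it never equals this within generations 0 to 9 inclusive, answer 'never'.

Gen 0: 0111101001100
Gen 1 (rule 75): 1100100011101
Gen 2 (rule 150): 0011110101001
Gen 3 (rule 158): 0111100101111
Gen 4 (rule 146): 1011011000110
Gen 5 (rule 75): 0011011011110
Gen 6 (rule 150): 0100000001101
Gen 7 (rule 158): 1110000011001
Gen 8 (rule 146): 0101000100110
Gen 9 (rule 75): 1000011001110

Answer: never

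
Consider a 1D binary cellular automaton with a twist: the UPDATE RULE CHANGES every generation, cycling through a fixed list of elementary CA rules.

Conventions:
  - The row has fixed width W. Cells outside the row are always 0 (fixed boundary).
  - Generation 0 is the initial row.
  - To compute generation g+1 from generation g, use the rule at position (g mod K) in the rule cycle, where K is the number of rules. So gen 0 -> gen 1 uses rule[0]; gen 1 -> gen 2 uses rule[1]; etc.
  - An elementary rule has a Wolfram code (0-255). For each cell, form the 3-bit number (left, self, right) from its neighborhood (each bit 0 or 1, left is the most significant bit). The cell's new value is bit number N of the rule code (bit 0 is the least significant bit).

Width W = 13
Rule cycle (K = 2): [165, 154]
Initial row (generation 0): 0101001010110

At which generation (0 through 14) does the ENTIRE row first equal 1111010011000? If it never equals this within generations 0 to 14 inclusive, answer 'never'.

Gen 0: 0101001010110
Gen 1 (rule 165): 0111001111000
Gen 2 (rule 154): 1110111110100
Gen 3 (rule 165): 0101011101101
Gen 4 (rule 154): 1000011001000
Gen 5 (rule 165): 1011000001011
Gen 6 (rule 154): 0010100010010
Gen 7 (rule 165): 1011101010010
Gen 8 (rule 154): 0011000001101
Gen 9 (rule 165): 1000011100011
Gen 10 (rule 154): 0100111010110
Gen 11 (rule 165): 0100010111000
Gen 12 (rule 154): 1010100110100
Gen 13 (rule 165): 1111100001101
Gen 14 (rule 154): 1111010011000

Answer: 14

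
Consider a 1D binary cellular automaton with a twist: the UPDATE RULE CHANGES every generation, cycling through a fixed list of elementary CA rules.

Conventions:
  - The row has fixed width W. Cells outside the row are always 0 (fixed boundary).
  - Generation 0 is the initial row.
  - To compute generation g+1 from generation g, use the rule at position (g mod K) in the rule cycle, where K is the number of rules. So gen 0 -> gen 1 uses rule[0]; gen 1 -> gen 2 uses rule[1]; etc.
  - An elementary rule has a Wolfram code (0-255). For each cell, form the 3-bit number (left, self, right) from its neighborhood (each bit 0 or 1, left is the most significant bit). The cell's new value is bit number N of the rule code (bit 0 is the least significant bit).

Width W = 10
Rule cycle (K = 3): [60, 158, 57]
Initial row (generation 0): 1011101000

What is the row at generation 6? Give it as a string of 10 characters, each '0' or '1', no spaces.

Answer: 1010100001

Derivation:
Gen 0: 1011101000
Gen 1 (rule 60): 1110011100
Gen 2 (rule 158): 1101111010
Gen 3 (rule 57): 1011000101
Gen 4 (rule 60): 1110100111
Gen 5 (rule 158): 1100111110
Gen 6 (rule 57): 1010100001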